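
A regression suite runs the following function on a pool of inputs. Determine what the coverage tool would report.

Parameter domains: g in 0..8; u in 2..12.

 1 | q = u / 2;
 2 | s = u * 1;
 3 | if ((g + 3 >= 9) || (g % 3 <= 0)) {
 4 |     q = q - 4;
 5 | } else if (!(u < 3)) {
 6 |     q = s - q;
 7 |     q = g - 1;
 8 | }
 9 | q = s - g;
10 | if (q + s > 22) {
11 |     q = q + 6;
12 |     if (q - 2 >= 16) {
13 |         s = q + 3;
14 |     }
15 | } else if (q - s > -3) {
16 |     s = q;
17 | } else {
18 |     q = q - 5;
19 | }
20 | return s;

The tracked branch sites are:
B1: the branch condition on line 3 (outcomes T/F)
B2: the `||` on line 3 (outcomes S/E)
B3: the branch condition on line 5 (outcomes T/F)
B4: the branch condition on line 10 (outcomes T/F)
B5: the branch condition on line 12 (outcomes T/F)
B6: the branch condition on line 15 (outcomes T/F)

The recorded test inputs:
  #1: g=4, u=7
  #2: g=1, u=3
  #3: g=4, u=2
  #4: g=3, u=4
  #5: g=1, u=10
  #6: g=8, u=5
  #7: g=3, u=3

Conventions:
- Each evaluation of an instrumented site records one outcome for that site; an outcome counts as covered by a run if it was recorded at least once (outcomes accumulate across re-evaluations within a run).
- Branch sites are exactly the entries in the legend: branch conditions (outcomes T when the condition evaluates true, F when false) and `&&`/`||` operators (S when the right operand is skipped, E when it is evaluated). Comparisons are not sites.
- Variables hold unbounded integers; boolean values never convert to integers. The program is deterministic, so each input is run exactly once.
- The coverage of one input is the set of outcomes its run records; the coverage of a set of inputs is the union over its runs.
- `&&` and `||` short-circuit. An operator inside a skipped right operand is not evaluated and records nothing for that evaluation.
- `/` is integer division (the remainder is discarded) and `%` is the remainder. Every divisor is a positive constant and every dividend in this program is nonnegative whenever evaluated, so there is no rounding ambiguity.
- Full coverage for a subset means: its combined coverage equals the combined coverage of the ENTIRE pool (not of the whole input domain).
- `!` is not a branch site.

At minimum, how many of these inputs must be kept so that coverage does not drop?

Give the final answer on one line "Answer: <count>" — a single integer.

run #1 (g=4, u=7) runs B2->E, B1->F, B3->T, B4->F, B6->F; records B1=F, B2=E, B3=T, B4=F, B6=F
run #2 (g=1, u=3) runs B2->E, B1->F, B3->T, B4->F, B6->T; records B1=F, B2=E, B3=T, B4=F, B6=T
run #3 (g=4, u=2) runs B2->E, B1->F, B3->F, B4->F, B6->F; records B1=F, B2=E, B3=F, B4=F, B6=F
run #4 (g=3, u=4) runs B2->E, B1->T, B4->F, B6->F; records B1=T, B2=E, B4=F, B6=F
run #5 (g=1, u=10) runs B2->E, B1->F, B3->T, B4->F, B6->T; records B1=F, B2=E, B3=T, B4=F, B6=T
run #6 (g=8, u=5) runs B2->S, B1->T, B4->F, B6->F; records B1=T, B2=S, B4=F, B6=F
run #7 (g=3, u=3) runs B2->E, B1->T, B4->F, B6->F; records B1=T, B2=E, B4=F, B6=F
together the pool reaches 9 outcomes: B1=T, B1=F, B2=S, B2=E, B3=T, B3=F, B4=F, B6=T, B6=F
no size-1 subset reaches all 9 outcomes (best union: 5/9)
no size-2 subset reaches all 9 outcomes (best union: 8/9)
at size 3, {2, 3, 6} reaches all 9 outcomes; every lexicographically earlier size-3 subset fails

Answer: 3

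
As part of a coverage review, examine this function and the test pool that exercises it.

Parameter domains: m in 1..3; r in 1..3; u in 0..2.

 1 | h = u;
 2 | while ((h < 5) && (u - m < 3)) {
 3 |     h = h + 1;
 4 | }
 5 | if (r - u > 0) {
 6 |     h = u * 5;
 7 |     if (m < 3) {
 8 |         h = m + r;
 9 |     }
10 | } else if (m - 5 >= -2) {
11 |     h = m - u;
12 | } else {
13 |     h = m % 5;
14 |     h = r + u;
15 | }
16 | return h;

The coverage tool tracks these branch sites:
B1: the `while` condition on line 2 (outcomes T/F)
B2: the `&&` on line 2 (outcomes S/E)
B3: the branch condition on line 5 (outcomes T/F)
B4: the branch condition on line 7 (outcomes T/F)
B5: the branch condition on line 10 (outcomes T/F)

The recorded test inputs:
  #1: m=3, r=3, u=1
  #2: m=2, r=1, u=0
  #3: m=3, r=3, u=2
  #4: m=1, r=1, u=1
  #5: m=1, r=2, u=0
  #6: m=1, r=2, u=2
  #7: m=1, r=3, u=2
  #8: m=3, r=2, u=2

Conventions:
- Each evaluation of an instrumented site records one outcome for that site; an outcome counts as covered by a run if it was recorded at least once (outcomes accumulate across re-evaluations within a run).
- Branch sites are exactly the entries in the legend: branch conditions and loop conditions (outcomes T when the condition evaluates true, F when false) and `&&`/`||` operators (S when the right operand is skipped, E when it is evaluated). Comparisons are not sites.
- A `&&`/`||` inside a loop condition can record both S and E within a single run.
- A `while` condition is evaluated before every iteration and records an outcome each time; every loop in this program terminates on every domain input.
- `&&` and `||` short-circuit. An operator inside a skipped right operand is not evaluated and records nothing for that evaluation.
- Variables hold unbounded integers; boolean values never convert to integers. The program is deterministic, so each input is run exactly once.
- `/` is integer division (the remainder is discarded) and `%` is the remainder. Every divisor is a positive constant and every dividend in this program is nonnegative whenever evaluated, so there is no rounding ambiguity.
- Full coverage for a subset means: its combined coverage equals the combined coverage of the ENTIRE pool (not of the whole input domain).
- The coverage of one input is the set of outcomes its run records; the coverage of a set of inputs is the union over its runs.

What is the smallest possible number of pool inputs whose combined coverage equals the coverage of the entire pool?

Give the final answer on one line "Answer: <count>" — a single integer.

#1 (m=3, r=3, u=1) -> B2->E, B1->T, B2->E, B1->T, B2->E, B1->T, B2->E, B1->T, B2->S, B1->F, B3->T, B4->F; covered: B1=T, B1=F, B2=S, B2=E, B3=T, B4=F
#2 (m=2, r=1, u=0) -> B2->E, B1->T, B2->E, B1->T, B2->E, B1->T, B2->E, B1->T, B2->E, B1->T, B2->S, B1->F, B3->T, B4->T; covered: B1=T, B1=F, B2=S, B2=E, B3=T, B4=T
#3 (m=3, r=3, u=2) -> B2->E, B1->T, B2->E, B1->T, B2->E, B1->T, B2->S, B1->F, B3->T, B4->F; covered: B1=T, B1=F, B2=S, B2=E, B3=T, B4=F
#4 (m=1, r=1, u=1) -> B2->E, B1->T, B2->E, B1->T, B2->E, B1->T, B2->E, B1->T, B2->S, B1->F, B3->F, B5->F; covered: B1=T, B1=F, B2=S, B2=E, B3=F, B5=F
#5 (m=1, r=2, u=0) -> B2->E, B1->T, B2->E, B1->T, B2->E, B1->T, B2->E, B1->T, B2->E, B1->T, B2->S, B1->F, B3->T, B4->T; covered: B1=T, B1=F, B2=S, B2=E, B3=T, B4=T
#6 (m=1, r=2, u=2) -> B2->E, B1->T, B2->E, B1->T, B2->E, B1->T, B2->S, B1->F, B3->F, B5->F; covered: B1=T, B1=F, B2=S, B2=E, B3=F, B5=F
#7 (m=1, r=3, u=2) -> B2->E, B1->T, B2->E, B1->T, B2->E, B1->T, B2->S, B1->F, B3->T, B4->T; covered: B1=T, B1=F, B2=S, B2=E, B3=T, B4=T
#8 (m=3, r=2, u=2) -> B2->E, B1->T, B2->E, B1->T, B2->E, B1->T, B2->S, B1->F, B3->F, B5->T; covered: B1=T, B1=F, B2=S, B2=E, B3=F, B5=T
the full pool covers 10 outcomes: B1=T, B1=F, B2=S, B2=E, B3=T, B3=F, B4=T, B4=F, B5=T, B5=F
checked all size-1 subsets: none covers 10 outcomes (max 6/10)
checked all size-2 subsets: none covers 10 outcomes (max 8/10)
checked all size-3 subsets: none covers 10 outcomes (max 9/10)
size 4: inputs {1, 2, 4, 8} cover all 10 outcomes, and no lexicographically smaller subset of this size does

Answer: 4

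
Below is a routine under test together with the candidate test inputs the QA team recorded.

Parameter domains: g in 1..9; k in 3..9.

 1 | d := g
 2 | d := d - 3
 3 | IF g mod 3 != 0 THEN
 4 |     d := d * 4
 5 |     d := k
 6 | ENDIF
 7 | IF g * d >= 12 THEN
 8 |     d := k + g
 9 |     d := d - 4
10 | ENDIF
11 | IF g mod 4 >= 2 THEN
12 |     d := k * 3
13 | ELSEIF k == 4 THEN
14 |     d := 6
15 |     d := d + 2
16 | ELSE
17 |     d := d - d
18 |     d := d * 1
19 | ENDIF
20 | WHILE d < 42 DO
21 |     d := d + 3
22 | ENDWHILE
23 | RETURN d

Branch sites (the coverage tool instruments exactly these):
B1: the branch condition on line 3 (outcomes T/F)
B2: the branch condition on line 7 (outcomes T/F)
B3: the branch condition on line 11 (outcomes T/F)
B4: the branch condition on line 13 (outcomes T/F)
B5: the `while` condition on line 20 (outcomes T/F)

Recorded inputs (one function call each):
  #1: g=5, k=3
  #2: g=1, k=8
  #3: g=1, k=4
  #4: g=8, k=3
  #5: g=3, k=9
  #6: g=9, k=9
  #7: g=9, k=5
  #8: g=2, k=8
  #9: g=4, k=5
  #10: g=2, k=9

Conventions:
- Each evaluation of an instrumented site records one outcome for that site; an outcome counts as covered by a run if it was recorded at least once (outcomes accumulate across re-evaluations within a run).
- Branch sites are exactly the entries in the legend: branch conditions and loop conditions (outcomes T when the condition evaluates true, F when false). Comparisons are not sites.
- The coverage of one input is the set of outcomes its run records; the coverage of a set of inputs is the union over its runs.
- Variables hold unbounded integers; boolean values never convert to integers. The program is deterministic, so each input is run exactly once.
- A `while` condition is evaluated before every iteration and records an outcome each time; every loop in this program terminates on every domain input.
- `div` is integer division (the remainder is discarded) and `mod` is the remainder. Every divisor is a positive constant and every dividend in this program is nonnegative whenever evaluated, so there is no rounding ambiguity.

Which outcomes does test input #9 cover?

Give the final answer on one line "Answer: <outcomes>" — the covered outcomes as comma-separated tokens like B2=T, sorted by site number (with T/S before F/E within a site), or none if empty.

Event log for input #9 (g=4, k=5):
  B1->T, B2->T, B3->F, B4->F, B5->T, B5->T, B5->T, B5->T, B5->T, B5->T
  B5->T, B5->T, B5->T, B5->T, B5->T, B5->T, B5->T, B5->T, B5->F
as a set, this run covers: B1=T, B2=T, B3=F, B4=F, B5=T, B5=F

Answer: B1=T, B2=T, B3=F, B4=F, B5=T, B5=F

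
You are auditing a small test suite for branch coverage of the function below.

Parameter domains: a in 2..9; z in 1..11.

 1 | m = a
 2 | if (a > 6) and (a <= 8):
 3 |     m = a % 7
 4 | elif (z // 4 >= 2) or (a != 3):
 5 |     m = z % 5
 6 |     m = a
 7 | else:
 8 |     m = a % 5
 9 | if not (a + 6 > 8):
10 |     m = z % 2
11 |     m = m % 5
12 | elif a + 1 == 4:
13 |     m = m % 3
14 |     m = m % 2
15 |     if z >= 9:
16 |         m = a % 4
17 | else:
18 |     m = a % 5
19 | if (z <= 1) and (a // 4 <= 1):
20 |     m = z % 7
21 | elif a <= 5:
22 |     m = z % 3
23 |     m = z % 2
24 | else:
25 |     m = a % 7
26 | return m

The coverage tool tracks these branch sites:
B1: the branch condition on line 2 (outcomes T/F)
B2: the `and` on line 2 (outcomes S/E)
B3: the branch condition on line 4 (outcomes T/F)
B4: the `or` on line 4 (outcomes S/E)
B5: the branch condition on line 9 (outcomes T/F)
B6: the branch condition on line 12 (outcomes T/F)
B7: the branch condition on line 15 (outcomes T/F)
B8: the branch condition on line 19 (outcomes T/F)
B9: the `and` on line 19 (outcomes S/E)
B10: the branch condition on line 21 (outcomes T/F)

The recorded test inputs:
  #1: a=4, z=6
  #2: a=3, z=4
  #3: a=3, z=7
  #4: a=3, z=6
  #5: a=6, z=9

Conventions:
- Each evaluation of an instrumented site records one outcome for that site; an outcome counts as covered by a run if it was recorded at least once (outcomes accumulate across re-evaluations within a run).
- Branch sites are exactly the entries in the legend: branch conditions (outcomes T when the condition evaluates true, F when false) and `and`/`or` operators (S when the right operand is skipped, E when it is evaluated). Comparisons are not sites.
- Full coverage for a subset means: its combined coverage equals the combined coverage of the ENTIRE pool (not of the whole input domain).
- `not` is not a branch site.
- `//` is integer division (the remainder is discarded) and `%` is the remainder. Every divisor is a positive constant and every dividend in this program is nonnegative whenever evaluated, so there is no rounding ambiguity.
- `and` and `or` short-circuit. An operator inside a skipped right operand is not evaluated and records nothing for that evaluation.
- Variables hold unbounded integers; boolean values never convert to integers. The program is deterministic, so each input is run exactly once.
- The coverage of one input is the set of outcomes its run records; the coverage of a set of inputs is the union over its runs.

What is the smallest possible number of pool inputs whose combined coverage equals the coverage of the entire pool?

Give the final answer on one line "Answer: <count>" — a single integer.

input #1, a=4, z=6: events B2->S, B1->F, B4->E, B3->T, B5->F, B6->F, B9->S, B8->F, B10->T; outcomes B1=F, B2=S, B3=T, B4=E, B5=F, B6=F, B8=F, B9=S, B10=T
input #2, a=3, z=4: events B2->S, B1->F, B4->E, B3->F, B5->F, B6->T, B7->F, B9->S, B8->F, B10->T; outcomes B1=F, B2=S, B3=F, B4=E, B5=F, B6=T, B7=F, B8=F, B9=S, B10=T
input #3, a=3, z=7: events B2->S, B1->F, B4->E, B3->F, B5->F, B6->T, B7->F, B9->S, B8->F, B10->T; outcomes B1=F, B2=S, B3=F, B4=E, B5=F, B6=T, B7=F, B8=F, B9=S, B10=T
input #4, a=3, z=6: events B2->S, B1->F, B4->E, B3->F, B5->F, B6->T, B7->F, B9->S, B8->F, B10->T; outcomes B1=F, B2=S, B3=F, B4=E, B5=F, B6=T, B7=F, B8=F, B9=S, B10=T
input #5, a=6, z=9: events B2->S, B1->F, B4->S, B3->T, B5->F, B6->F, B9->S, B8->F, B10->F; outcomes B1=F, B2=S, B3=T, B4=S, B5=F, B6=F, B8=F, B9=S, B10=F
pool-wide coverage (14 outcomes): B1=F, B2=S, B3=T, B3=F, B4=S, B4=E, B5=F, B6=T, B6=F, B7=F, B8=F, B9=S, B10=T, B10=F
no size-1 subset reaches all 14 outcomes (best union: 10/14)
inputs {2, 5} (size 2) cover everything; no size-2 subset with a lexicographically smaller index list covers all 14

Answer: 2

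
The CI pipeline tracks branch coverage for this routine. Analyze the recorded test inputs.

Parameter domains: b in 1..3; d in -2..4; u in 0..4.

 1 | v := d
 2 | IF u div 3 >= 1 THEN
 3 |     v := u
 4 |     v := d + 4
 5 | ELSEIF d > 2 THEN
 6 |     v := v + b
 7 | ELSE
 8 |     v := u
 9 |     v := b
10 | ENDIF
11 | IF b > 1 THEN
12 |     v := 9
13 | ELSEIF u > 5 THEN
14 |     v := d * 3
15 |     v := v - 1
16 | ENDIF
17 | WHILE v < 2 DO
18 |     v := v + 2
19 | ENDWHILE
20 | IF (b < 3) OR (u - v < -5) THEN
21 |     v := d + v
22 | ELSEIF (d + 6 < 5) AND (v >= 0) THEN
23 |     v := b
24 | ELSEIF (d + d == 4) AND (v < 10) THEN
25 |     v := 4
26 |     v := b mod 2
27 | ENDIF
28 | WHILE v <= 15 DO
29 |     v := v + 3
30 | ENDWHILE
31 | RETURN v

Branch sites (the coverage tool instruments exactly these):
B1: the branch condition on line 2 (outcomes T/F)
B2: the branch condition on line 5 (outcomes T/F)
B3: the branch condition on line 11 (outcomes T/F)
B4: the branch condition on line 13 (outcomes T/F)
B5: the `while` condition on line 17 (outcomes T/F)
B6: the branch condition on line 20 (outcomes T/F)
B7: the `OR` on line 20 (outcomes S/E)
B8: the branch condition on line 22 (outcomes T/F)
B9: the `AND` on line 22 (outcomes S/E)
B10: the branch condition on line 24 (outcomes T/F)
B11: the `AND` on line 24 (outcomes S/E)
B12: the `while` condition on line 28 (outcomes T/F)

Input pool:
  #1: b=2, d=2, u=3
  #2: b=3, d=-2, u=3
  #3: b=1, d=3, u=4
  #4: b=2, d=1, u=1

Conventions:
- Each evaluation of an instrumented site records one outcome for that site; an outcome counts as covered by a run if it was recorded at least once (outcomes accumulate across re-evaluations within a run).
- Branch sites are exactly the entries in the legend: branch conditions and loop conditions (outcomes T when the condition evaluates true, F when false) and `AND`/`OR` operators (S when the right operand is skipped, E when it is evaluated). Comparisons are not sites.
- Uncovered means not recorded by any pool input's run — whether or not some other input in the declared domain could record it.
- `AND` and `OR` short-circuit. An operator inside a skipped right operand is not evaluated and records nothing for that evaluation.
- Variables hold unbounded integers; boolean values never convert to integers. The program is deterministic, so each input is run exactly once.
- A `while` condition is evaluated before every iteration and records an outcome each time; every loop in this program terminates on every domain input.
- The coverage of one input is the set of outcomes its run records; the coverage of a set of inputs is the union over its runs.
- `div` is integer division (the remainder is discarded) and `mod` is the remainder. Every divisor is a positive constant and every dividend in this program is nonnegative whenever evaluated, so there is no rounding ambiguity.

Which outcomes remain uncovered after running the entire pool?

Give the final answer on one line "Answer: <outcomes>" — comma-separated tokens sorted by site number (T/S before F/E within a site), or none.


test 1 (b=2, d=2, u=3) hits B1=T, B3=T, B5=F, B6=T, B7=S, B12=T, B12=F
test 2 (b=3, d=-2, u=3) hits B1=T, B3=T, B5=F, B6=T, B7=E, B12=T, B12=F
test 3 (b=1, d=3, u=4) hits B1=T, B3=F, B4=F, B5=F, B6=T, B7=S, B12=T, B12=F
test 4 (b=2, d=1, u=1) hits B1=F, B2=F, B3=T, B5=F, B6=T, B7=S, B12=T, B12=F
union over the pool: B1=T, B1=F, B2=F, B3=T, B3=F, B4=F, B5=F, B6=T, B7=S, B7=E, B12=T, B12=F
uncovered (12 of 24): B2=T, B4=T, B5=T, B6=F, B8=T, B8=F, B9=S, B9=E, B10=T, B10=F, B11=S, B11=E
Answer: B2=T, B4=T, B5=T, B6=F, B8=T, B8=F, B9=S, B9=E, B10=T, B10=F, B11=S, B11=E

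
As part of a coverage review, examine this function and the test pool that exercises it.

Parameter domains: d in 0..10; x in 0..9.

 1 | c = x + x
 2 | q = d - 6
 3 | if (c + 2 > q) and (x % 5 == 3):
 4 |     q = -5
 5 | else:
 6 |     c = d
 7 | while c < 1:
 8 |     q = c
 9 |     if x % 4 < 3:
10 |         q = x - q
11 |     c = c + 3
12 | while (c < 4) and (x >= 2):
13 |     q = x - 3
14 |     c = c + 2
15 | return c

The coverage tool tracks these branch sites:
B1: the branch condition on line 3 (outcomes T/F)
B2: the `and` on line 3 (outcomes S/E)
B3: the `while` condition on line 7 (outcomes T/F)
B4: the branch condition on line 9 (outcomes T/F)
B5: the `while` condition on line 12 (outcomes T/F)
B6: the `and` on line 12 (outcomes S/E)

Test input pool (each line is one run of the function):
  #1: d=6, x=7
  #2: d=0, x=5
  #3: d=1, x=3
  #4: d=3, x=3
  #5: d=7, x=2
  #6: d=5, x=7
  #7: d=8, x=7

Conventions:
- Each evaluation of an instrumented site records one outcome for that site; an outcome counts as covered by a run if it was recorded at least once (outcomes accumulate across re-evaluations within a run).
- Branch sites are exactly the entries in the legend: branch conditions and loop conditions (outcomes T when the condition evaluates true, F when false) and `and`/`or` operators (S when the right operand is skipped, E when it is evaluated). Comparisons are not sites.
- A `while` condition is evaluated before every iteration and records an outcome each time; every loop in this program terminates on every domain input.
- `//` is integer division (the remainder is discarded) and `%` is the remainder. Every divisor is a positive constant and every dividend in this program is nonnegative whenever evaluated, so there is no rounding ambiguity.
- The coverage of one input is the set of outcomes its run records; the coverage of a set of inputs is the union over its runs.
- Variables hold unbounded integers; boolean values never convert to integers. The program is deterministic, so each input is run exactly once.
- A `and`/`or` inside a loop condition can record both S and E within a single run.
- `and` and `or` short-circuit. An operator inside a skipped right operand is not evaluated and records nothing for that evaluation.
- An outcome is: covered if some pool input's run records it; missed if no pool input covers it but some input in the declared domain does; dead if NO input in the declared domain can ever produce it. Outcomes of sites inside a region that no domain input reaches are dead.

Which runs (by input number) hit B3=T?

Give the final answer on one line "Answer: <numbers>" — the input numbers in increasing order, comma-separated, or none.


input #1 (d=6, x=7): misses B3=T
input #2 (d=0, x=5): covers B3=T
input #3 (d=1, x=3): misses B3=T
input #4 (d=3, x=3): misses B3=T
input #5 (d=7, x=2): misses B3=T
input #6 (d=5, x=7): misses B3=T
input #7 (d=8, x=7): misses B3=T
Answer: 2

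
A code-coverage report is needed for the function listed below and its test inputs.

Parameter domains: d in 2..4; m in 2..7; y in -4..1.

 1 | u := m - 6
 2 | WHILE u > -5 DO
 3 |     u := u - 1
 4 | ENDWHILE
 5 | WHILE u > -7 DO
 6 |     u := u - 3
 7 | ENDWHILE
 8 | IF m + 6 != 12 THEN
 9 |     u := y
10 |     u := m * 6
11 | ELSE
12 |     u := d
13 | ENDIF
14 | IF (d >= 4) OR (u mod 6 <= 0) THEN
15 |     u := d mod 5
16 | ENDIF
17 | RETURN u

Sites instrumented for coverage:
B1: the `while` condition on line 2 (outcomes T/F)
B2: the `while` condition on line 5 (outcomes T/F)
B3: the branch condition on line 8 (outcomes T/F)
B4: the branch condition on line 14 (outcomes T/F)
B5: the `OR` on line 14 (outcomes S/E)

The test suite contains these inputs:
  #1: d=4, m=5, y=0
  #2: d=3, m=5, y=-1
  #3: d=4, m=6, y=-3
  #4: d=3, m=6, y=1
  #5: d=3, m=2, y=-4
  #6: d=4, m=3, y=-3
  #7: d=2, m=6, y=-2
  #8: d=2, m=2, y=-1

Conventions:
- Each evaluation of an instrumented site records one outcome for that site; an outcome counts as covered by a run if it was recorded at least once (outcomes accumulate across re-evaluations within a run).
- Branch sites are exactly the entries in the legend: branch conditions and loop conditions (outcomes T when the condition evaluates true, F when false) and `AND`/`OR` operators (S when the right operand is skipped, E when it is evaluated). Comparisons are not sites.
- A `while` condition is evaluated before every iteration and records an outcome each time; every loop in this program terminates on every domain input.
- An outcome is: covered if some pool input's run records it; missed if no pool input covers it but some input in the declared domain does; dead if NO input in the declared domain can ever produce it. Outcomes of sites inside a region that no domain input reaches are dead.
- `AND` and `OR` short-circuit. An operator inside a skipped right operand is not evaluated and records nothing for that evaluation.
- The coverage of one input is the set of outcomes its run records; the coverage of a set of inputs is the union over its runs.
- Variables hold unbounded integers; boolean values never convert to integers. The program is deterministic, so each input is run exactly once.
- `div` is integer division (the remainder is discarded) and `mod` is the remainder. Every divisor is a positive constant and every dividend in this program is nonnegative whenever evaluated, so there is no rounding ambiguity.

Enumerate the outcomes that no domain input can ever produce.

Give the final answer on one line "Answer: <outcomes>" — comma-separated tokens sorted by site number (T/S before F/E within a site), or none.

checking every outcome against all 108 domain inputs:
  reachable outcomes have witnesses, e.g. B1=T (e.g. d=2, m=2, y=-4), B1=F (e.g. d=2, m=2, y=-4), B2=T (e.g. d=2, m=2, y=-4), B2=F (e.g. d=2, m=2, y=-4)

Answer: none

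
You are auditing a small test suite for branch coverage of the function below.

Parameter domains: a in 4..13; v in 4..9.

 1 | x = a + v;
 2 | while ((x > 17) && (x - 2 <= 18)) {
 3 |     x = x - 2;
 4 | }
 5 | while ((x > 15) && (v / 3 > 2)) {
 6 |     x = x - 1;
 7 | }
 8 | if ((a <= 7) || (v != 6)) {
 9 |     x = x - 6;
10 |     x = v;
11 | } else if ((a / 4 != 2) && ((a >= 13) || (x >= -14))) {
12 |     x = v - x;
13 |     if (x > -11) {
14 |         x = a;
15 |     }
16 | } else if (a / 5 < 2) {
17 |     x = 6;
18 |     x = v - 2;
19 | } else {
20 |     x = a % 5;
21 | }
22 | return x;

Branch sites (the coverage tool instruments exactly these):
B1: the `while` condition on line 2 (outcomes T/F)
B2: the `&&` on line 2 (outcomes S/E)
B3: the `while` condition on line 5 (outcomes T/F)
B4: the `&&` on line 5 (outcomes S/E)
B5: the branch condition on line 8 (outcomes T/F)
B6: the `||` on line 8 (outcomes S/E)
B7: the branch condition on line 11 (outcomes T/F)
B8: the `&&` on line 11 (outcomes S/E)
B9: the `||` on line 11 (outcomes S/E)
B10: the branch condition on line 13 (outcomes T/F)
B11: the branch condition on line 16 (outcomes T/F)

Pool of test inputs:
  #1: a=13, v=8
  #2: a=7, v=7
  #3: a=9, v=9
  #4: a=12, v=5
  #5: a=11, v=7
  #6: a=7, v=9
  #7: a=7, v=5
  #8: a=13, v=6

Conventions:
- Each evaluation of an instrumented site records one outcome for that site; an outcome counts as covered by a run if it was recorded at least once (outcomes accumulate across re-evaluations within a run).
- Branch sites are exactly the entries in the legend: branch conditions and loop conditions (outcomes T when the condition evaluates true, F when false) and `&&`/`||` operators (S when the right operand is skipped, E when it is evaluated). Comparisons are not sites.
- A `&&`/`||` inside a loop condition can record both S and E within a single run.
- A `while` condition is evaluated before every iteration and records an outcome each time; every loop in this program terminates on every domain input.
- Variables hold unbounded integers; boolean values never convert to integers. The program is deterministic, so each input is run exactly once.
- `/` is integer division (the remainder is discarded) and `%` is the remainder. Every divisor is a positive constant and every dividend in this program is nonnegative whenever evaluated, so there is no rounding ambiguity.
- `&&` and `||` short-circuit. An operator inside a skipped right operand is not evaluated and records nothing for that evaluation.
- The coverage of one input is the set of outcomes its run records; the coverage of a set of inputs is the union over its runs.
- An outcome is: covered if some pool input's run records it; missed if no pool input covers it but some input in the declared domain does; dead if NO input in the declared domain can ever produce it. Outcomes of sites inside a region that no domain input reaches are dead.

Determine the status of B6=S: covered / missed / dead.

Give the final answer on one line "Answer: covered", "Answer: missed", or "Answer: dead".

B6=S is recorded by pool input(s) 2, 6, 7 -> covered

Answer: covered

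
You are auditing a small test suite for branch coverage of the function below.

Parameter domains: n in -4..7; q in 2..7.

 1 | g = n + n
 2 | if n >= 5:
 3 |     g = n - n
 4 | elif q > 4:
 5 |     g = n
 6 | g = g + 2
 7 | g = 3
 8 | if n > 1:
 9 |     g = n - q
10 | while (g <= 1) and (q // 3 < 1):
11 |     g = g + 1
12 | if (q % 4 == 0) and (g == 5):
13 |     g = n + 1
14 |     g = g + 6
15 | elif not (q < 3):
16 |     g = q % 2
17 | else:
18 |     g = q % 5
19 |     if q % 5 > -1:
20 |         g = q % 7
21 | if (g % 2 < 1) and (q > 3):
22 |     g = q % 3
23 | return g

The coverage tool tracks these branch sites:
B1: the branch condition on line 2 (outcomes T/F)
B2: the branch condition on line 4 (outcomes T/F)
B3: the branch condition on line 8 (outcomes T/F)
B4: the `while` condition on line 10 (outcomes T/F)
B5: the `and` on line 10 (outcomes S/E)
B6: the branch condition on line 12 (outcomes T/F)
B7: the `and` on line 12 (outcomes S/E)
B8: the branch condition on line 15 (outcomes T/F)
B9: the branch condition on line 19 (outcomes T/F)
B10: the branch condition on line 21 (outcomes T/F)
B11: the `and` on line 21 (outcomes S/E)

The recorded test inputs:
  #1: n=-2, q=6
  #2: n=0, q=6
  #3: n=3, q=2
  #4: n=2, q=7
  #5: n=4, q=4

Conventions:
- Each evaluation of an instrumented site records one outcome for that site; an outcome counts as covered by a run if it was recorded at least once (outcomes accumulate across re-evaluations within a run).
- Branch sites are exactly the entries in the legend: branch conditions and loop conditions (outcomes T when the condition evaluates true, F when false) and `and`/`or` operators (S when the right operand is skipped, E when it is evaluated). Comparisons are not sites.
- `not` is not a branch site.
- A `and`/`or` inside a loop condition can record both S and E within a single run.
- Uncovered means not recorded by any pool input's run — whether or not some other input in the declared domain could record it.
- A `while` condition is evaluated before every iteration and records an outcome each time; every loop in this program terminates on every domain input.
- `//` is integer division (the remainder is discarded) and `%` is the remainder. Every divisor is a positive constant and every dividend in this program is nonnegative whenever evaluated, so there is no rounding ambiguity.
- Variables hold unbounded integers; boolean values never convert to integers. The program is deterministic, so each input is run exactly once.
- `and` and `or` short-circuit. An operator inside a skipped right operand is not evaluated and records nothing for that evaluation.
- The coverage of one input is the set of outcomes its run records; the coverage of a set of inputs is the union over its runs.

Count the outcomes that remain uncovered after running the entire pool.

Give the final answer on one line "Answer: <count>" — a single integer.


input #1 (n=-2, q=6): covers B1=F, B2=T, B3=F, B4=F, B5=S, B6=F, B7=S, B8=T, B10=T, B11=E
input #2 (n=0, q=6): covers B1=F, B2=T, B3=F, B4=F, B5=S, B6=F, B7=S, B8=T, B10=T, B11=E
input #3 (n=3, q=2): covers B1=F, B2=F, B3=T, B4=T, B4=F, B5=S, B5=E, B6=F, B7=S, B8=F, B9=T, B10=F, B11=E
input #4 (n=2, q=7): covers B1=F, B2=T, B3=T, B4=F, B5=E, B6=F, B7=S, B8=T, B10=F, B11=S
input #5 (n=4, q=4): covers B1=F, B2=F, B3=T, B4=F, B5=E, B6=F, B7=E, B8=T, B10=T, B11=E
union over the pool: B1=F, B2=T, B2=F, B3=T, B3=F, B4=T, B4=F, B5=S, B5=E, B6=F, B7=S, B7=E, B8=T, B8=F, B9=T, B10=T, B10=F, B11=S, B11=E
uncovered (3 of 22): B1=T, B6=T, B9=F
Answer: 3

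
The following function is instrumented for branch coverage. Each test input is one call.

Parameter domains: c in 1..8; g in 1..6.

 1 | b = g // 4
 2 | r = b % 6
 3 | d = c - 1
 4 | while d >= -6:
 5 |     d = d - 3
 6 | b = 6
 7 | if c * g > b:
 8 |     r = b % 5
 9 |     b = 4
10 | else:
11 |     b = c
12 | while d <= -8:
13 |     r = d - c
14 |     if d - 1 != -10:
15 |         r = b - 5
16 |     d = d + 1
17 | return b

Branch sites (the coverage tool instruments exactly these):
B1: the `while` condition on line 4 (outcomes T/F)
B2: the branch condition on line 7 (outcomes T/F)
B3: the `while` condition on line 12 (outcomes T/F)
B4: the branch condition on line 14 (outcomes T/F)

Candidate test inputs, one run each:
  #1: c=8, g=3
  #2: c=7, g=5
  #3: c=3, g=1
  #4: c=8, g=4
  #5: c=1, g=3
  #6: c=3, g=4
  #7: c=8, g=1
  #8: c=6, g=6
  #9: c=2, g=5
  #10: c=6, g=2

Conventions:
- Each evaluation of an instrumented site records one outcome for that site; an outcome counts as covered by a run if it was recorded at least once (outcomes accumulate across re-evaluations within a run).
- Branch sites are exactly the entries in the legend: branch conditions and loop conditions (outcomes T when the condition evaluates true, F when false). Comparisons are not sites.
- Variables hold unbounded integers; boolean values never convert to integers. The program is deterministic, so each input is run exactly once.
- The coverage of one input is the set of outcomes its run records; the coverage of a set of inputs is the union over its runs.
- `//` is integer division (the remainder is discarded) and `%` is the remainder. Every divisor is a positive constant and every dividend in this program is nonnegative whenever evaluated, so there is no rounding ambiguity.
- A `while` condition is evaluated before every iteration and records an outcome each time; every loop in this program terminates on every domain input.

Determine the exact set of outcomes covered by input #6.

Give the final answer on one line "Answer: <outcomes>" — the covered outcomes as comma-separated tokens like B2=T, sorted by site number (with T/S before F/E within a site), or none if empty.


Simulating input #6 (c=3, g=4) step by step:
  B1->T, B1->T, B1->T, B1->F, B2->T, B3->F
collecting distinct outcomes: B1=T, B1=F, B2=T, B3=F
Answer: B1=T, B1=F, B2=T, B3=F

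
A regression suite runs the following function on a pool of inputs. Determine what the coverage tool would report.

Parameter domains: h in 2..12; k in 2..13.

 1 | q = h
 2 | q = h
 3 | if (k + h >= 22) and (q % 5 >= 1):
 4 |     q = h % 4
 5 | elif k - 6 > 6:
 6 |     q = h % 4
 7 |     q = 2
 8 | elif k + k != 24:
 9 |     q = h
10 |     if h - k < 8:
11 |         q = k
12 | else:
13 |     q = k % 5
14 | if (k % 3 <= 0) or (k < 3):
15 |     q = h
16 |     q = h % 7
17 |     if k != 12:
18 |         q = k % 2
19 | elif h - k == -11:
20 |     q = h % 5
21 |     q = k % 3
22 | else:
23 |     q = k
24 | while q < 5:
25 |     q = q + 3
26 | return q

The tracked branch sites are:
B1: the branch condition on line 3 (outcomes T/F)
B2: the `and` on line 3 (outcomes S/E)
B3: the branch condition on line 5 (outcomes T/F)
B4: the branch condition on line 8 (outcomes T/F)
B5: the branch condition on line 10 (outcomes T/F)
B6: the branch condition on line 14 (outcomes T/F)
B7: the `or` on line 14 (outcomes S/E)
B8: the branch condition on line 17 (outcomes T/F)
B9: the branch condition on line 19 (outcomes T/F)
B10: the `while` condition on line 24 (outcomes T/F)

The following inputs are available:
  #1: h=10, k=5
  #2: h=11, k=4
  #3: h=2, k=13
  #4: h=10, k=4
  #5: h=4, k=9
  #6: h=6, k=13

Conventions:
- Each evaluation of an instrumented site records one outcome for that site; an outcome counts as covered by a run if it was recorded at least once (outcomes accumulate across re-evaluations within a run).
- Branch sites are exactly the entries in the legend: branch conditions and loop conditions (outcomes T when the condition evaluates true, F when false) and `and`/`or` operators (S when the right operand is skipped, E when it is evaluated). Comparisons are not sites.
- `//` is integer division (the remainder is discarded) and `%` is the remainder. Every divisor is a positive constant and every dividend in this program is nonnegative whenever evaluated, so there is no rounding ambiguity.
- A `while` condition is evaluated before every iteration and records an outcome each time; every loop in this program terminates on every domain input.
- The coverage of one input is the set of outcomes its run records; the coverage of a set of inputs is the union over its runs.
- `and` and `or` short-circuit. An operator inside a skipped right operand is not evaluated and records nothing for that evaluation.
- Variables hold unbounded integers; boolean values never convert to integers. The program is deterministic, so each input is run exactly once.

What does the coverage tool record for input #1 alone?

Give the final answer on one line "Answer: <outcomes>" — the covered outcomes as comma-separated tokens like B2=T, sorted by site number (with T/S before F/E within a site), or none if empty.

Event log for input #1 (h=10, k=5):
  B2->S, B1->F, B3->F, B4->T, B5->T, B7->E, B6->F, B9->F, B10->F
collecting distinct outcomes: B1=F, B2=S, B3=F, B4=T, B5=T, B6=F, B7=E, B9=F, B10=F

Answer: B1=F, B2=S, B3=F, B4=T, B5=T, B6=F, B7=E, B9=F, B10=F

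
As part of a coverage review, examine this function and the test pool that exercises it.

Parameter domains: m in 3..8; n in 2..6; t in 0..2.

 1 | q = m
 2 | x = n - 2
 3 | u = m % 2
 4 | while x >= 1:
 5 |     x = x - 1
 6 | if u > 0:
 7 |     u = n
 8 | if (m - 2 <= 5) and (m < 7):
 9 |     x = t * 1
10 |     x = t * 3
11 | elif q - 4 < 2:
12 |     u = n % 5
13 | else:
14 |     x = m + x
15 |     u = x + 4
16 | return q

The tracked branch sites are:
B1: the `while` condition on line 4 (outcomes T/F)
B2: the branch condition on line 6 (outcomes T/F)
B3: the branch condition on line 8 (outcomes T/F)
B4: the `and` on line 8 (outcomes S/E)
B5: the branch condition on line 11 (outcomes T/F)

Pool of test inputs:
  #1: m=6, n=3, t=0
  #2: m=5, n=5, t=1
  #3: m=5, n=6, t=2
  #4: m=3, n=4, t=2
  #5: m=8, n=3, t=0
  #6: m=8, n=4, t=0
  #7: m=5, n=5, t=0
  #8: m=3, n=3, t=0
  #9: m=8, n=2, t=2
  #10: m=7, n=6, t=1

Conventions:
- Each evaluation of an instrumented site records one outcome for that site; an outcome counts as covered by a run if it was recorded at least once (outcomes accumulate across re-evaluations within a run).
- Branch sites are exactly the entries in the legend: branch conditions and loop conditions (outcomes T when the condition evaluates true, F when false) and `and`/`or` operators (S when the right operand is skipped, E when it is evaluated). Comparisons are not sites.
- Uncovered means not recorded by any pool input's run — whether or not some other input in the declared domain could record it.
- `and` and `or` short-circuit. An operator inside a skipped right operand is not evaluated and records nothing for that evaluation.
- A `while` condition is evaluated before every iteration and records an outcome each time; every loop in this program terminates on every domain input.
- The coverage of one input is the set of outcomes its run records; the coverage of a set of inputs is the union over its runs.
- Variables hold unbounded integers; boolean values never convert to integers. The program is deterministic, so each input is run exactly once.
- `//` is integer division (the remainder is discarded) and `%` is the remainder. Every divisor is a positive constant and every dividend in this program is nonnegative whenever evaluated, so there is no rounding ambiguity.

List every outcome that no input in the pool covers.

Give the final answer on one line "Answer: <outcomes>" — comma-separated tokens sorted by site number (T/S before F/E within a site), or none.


input #1, m=6, n=3, t=0: outcomes B1=T, B1=F, B2=F, B3=T, B4=E
input #2, m=5, n=5, t=1: outcomes B1=T, B1=F, B2=T, B3=T, B4=E
input #3, m=5, n=6, t=2: outcomes B1=T, B1=F, B2=T, B3=T, B4=E
input #4, m=3, n=4, t=2: outcomes B1=T, B1=F, B2=T, B3=T, B4=E
input #5, m=8, n=3, t=0: outcomes B1=T, B1=F, B2=F, B3=F, B4=S, B5=F
input #6, m=8, n=4, t=0: outcomes B1=T, B1=F, B2=F, B3=F, B4=S, B5=F
input #7, m=5, n=5, t=0: outcomes B1=T, B1=F, B2=T, B3=T, B4=E
input #8, m=3, n=3, t=0: outcomes B1=T, B1=F, B2=T, B3=T, B4=E
input #9, m=8, n=2, t=2: outcomes B1=F, B2=F, B3=F, B4=S, B5=F
input #10, m=7, n=6, t=1: outcomes B1=T, B1=F, B2=T, B3=F, B4=E, B5=F
union over the pool: B1=T, B1=F, B2=T, B2=F, B3=T, B3=F, B4=S, B4=E, B5=F
uncovered (1 of 10): B5=T
Answer: B5=T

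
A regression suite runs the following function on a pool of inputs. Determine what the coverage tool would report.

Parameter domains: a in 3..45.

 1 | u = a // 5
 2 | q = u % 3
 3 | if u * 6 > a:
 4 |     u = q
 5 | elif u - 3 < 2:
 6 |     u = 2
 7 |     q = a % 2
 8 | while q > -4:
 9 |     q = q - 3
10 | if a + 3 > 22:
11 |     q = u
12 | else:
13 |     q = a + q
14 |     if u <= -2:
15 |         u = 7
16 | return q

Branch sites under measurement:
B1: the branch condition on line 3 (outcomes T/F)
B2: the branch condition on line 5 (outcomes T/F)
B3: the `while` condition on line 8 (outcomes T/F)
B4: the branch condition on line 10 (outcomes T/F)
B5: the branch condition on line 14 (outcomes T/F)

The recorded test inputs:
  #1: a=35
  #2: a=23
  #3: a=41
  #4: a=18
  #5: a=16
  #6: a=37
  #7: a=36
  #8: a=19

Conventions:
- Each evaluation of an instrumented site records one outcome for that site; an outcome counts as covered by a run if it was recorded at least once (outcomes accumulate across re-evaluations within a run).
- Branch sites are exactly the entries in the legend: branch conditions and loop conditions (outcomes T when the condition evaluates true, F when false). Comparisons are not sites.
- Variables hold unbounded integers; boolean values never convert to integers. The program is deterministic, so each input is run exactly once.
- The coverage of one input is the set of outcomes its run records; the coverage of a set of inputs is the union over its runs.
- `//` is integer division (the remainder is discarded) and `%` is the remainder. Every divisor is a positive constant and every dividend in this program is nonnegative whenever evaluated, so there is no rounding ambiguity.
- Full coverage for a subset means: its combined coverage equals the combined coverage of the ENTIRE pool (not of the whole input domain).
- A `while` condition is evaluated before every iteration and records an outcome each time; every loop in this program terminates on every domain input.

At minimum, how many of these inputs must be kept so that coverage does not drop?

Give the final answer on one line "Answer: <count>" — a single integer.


test 1 (a=35) hits B1=T, B3=T, B3=F, B4=T
test 2 (a=23) hits B1=T, B3=T, B3=F, B4=T
test 3 (a=41) hits B1=T, B3=T, B3=F, B4=T
test 4 (a=18) hits B1=F, B2=T, B3=T, B3=F, B4=F, B5=F
test 5 (a=16) hits B1=T, B3=T, B3=F, B4=F, B5=F
test 6 (a=37) hits B1=T, B3=T, B3=F, B4=T
test 7 (a=36) hits B1=T, B3=T, B3=F, B4=T
test 8 (a=19) hits B1=F, B2=T, B3=T, B3=F, B4=F, B5=F
union over all inputs: B1=T, B1=F, B2=T, B3=T, B3=F, B4=T, B4=F, B5=F (8 outcomes)
checked all size-1 subsets: none covers 8 outcomes (max 6/8)
size 2: inputs {1, 4} cover all 8 outcomes, and no lexicographically smaller subset of this size does
Answer: 2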